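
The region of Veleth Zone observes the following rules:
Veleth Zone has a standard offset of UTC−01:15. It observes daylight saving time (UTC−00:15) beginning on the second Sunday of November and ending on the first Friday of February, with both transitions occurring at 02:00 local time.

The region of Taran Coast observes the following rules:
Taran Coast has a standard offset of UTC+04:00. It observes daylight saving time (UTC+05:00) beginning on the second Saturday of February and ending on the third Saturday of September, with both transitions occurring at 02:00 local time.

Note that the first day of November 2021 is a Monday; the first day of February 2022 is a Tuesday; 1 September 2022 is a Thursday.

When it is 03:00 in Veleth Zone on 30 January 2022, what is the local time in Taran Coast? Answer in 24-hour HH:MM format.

07:15

1 November 2021 is a Monday, so the first Sunday is November 7 and the second is November 14.
1 February 2022 is a Tuesday, so the first Friday is February 4.
30 January 2022 lies within the daylight-saving period (14 November 2021 – 4 February 2022), so Veleth Zone is on daylight time, UTC−00:15.
03:00 Veleth Zone + 0h15m = 03:15 UTC.
1 February 2022 is a Tuesday, so the first Saturday is February 5 and the second is February 12.
1 September 2022 is a Thursday, so the first Saturday is September 3 and the third is September 17.
At the standard offset (UTC+04:00), 03:15 UTC + 4h = 07:15 Taran Coast standard time.
The standard-time date in Taran Coast, 30 January 2022, does not fall between 12 February and 17 September, so daylight saving is not in effect and Taran Coast is at UTC+04:00.
03:15 UTC + 4h = 07:15 Taran Coast.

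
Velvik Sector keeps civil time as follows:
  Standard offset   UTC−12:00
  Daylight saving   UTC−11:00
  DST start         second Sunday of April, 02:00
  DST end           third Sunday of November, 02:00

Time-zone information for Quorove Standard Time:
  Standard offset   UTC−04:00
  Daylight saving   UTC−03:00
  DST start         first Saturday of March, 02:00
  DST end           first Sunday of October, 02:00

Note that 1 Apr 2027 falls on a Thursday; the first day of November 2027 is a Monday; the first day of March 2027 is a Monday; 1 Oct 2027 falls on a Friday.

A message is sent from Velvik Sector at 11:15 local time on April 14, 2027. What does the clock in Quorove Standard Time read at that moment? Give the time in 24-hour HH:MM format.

1 April 2027 is a Thursday, so the first Sunday is April 4 and the second is April 11.
1 November 2027 is a Monday, so the first Sunday is November 7 and the third is November 21.
Daylight saving runs 11 April – 21 November; April 14, 2027 is inside that window, so Velvik Sector is at UTC−11:00.
11:15 Velvik Sector + 11h = 22:15 UTC.
1 March 2027 is a Monday, so the first Saturday is March 6.
1 October 2027 is a Friday, so the first Sunday is October 3.
At the standard offset (UTC−04:00), 22:15 UTC − 4h = 18:15 Quorove Standard Time standard time.
The standard-time date in Quorove Standard Time, April 14, 2027, falls between 6 March and 3 October, so daylight saving is in effect and Quorove Standard Time is at UTC−03:00.
22:15 UTC − 3h = 19:15 Quorove Standard Time.

19:15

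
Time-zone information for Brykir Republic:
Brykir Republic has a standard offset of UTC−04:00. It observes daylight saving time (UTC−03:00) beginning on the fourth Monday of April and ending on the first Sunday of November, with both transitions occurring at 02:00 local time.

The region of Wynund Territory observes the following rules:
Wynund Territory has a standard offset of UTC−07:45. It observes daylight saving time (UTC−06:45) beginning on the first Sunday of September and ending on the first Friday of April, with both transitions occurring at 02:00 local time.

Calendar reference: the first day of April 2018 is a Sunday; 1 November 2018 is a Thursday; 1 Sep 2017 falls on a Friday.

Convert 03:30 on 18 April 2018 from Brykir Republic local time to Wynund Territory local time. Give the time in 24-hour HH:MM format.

1 April 2018 is a Sunday, so the first Monday is April 2 and the fourth is April 23.
1 November 2018 is a Thursday, so the first Sunday is November 4.
18 April 2018 does not fall between 23 April and 4 November, so daylight saving is not in effect and Brykir Republic is at UTC−04:00.
03:30 Brykir Republic + 4h = 07:30 UTC.
1 September 2017 is a Friday, so the first Sunday is September 3.
1 April 2018 is a Sunday, so the first Friday is April 6.
At the standard offset (UTC−07:45), 07:30 UTC − 7h45m = 23:45 Wynund Territory standard time (rolling into the previous day, 17 April 2018).
The standard-time date in Wynund Territory, 17 April 2018, is outside the daylight-saving period (3 September 2017 – 6 April 2018), so Wynund Territory is on standard time, UTC−07:45.
07:30 UTC − 7h45m = 23:45 Wynund Territory (rolling into the previous day, 17 April 2018).

23:45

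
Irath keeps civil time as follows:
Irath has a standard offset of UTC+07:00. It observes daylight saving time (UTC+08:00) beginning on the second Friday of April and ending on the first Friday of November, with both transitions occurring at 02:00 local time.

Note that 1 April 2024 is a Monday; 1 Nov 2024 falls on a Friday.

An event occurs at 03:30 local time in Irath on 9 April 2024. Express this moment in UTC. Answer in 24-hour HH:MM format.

1 April 2024 is a Monday, so the first Friday is April 5 and the second is April 12.
1 November 2024 is a Friday, so the first Friday is November 1.
9 April 2024 is outside the daylight-saving period (12 April – 1 November), so Irath is on standard time, UTC+07:00.
03:30 local − 7h = 20:30 UTC (rolling into the previous day, 8 April 2024).

20:30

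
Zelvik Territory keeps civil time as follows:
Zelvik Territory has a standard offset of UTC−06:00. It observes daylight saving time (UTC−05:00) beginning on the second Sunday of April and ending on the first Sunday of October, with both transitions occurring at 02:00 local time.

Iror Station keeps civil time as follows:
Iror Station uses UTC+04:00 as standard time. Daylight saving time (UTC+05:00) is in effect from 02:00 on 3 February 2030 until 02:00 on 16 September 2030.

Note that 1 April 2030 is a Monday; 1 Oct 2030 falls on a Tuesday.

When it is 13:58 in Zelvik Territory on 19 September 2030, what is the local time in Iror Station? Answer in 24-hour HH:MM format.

1 April 2030 is a Monday, so the first Sunday is April 7 and the second is April 14.
1 October 2030 is a Tuesday, so the first Sunday is October 6.
19 September 2030 lies within the daylight-saving period (14 April – 6 October), so Zelvik Territory is on daylight time, UTC−05:00.
13:58 Zelvik Territory + 5h = 18:58 UTC.
At the standard offset (UTC+04:00), 18:58 UTC + 4h = 22:58 Iror Station standard time.
The standard-time date in Iror Station, 19 September 2030, does not fall between 3 February and 16 September, so daylight saving is not in effect and Iror Station is at UTC+04:00.
18:58 UTC + 4h = 22:58 Iror Station.

22:58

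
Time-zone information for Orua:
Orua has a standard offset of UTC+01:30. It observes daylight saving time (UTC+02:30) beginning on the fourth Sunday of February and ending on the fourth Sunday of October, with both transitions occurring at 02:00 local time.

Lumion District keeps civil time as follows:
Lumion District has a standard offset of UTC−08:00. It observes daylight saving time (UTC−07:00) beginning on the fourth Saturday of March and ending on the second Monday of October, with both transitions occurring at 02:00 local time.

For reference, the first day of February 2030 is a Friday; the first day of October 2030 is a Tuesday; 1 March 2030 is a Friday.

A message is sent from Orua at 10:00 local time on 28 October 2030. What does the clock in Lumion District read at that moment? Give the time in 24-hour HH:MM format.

1 February 2030 is a Friday, so the first Sunday is February 3 and the fourth is February 24.
1 October 2030 is a Tuesday, so the first Sunday is October 6 and the fourth is October 27.
28 October 2030 is outside the daylight-saving period (24 February – 27 October), so Orua is on standard time, UTC+01:30.
10:00 Orua − 1h30m = 08:30 UTC.
1 March 2030 is a Friday, so the first Saturday is March 2 and the fourth is March 23.
1 October 2030 is a Tuesday, so the first Monday is October 7 and the second is October 14.
At the standard offset (UTC−08:00), 08:30 UTC − 8h = 00:30 Lumion District standard time.
The standard-time date in Lumion District, 28 October 2030, is outside the daylight-saving period (23 March – 14 October), so Lumion District is on standard time, UTC−08:00.
08:30 UTC − 8h = 00:30 Lumion District.

00:30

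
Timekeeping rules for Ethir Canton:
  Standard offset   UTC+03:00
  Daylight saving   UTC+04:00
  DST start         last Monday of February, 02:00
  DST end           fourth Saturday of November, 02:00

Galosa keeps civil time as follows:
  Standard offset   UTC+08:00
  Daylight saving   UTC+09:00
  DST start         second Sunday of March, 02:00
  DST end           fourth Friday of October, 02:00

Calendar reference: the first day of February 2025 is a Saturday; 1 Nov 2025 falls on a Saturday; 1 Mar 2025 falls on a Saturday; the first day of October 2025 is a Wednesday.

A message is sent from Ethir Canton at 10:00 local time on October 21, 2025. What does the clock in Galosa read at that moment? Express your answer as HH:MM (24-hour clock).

1 February 2025 is a Saturday, so Mondays fall on 3, 10, 17, 24; the last is February 24.
1 November 2025 is a Saturday, so the first Saturday is November 1 and the fourth is November 22.
Daylight saving runs 24 February – 22 November; October 21, 2025 is inside that window, so Ethir Canton is at UTC+04:00.
10:00 Ethir Canton − 4h = 06:00 UTC.
1 March 2025 is a Saturday, so the first Sunday is March 2 and the second is March 9.
1 October 2025 is a Wednesday, so the first Friday is October 3 and the fourth is October 24.
At the standard offset (UTC+08:00), 06:00 UTC + 8h = 14:00 Galosa standard time.
Daylight saving runs 9 March – 24 October; the standard-time date in Galosa, October 21, 2025, is inside that window, so Galosa is at UTC+09:00.
06:00 UTC + 9h = 15:00 Galosa.

15:00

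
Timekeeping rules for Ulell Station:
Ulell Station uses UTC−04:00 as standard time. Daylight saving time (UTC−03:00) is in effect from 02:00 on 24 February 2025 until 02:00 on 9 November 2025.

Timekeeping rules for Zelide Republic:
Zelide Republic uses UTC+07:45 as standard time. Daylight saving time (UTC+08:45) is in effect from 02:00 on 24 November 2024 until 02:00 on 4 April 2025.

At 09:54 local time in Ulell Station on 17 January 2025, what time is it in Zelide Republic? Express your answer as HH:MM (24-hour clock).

22:39

Daylight saving runs 24 February – 9 November; 17 January 2025 is outside that window, so Ulell Station is on standard time at UTC−04:00.
09:54 Ulell Station + 4h = 13:54 UTC.
At the standard offset (UTC+07:45), 13:54 UTC + 7h45m = 21:39 Zelide Republic standard time.
The standard-time date in Zelide Republic, 17 January 2025, lies within the daylight-saving period (24 November 2024 – 4 April 2025), so Zelide Republic is on daylight time, UTC+08:45.
13:54 UTC + 8h45m = 22:39 Zelide Republic.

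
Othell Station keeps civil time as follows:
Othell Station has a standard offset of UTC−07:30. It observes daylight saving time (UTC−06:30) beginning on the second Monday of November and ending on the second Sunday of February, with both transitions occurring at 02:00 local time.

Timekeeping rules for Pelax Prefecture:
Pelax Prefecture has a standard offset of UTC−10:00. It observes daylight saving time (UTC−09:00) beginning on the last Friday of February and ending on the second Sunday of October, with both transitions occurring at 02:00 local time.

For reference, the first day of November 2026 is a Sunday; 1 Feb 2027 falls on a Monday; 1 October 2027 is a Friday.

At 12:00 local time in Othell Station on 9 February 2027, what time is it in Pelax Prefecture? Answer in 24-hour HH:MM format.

08:30

1 November 2026 is a Sunday, so the first Monday is November 2 and the second is November 9.
1 February 2027 is a Monday, so the first Sunday is February 7 and the second is February 14.
9 February 2027 falls between 9 November 2026 and 14 February 2027, so daylight saving is in effect and Othell Station is at UTC−06:30.
12:00 Othell Station + 6h30m = 18:30 UTC.
1 February 2027 is a Monday, so Fridays fall on 5, 12, 19, 26; the last is February 26.
1 October 2027 is a Friday, so the first Sunday is October 3 and the second is October 10.
At the standard offset (UTC−10:00), 18:30 UTC − 10h = 08:30 Pelax Prefecture standard time.
Daylight saving runs 26 February – 10 October; the standard-time date in Pelax Prefecture, 9 February 2027, is outside that window, so Pelax Prefecture is on standard time at UTC−10:00.
18:30 UTC − 10h = 08:30 Pelax Prefecture.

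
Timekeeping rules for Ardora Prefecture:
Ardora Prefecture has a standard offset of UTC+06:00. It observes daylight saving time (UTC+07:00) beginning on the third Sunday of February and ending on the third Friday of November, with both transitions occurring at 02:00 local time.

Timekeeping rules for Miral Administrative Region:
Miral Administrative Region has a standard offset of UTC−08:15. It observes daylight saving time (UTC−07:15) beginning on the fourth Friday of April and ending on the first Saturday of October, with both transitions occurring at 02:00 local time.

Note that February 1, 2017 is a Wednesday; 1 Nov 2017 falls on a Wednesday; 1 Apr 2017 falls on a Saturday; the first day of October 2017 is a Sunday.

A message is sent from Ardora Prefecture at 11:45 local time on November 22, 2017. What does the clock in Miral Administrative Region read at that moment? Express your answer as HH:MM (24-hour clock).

21:30

1 February 2017 is a Wednesday, so the first Sunday is February 5 and the third is February 19.
1 November 2017 is a Wednesday, so the first Friday is November 3 and the third is November 17.
November 22, 2017 does not fall between 19 February and 17 November, so daylight saving is not in effect and Ardora Prefecture is at UTC+06:00.
11:45 Ardora Prefecture − 6h = 05:45 UTC.
1 April 2017 is a Saturday, so the first Friday is April 7 and the fourth is April 28.
1 October 2017 is a Sunday, so the first Saturday is October 7.
At the standard offset (UTC−08:15), 05:45 UTC − 8h15m = 21:30 Miral Administrative Region standard time (rolling into the previous day, 21 November 2017).
The standard-time date in Miral Administrative Region, November 21, 2017, is outside the daylight-saving period (28 April – 7 October), so Miral Administrative Region is on standard time, UTC−08:15.
05:45 UTC − 8h15m = 21:30 Miral Administrative Region (rolling into the previous day, 21 November 2017).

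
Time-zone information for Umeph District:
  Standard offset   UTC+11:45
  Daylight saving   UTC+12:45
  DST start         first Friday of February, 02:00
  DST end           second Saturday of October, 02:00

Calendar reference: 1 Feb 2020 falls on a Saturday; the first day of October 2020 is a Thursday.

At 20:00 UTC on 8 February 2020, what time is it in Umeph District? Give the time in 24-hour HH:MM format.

1 February 2020 is a Saturday, so the first Friday is February 7.
1 October 2020 is a Thursday, so the first Saturday is October 3 and the second is October 10.
At the standard offset (UTC+11:45), 20:00 UTC + 11h45m = 07:45 Umeph District standard time (rolling into the next day, 9 February 2020).
The standard-time date in Umeph District, 9 February 2020, falls between 7 February and 10 October, so daylight saving is in effect and Umeph District is at UTC+12:45.
20:00 UTC + 12h45m = 08:45 local (rolling into the next day, 9 February 2020).

08:45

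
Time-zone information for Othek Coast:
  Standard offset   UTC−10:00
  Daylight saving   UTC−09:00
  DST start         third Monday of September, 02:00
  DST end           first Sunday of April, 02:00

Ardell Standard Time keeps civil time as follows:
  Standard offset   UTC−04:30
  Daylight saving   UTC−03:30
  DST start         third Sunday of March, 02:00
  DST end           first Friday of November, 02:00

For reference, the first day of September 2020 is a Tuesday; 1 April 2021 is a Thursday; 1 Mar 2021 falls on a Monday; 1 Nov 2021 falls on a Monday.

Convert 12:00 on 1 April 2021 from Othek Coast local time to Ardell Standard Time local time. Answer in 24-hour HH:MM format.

17:30

1 September 2020 is a Tuesday, so the first Monday is September 7 and the third is September 21.
1 April 2021 is a Thursday, so the first Sunday is April 4.
1 April 2021 lies within the daylight-saving period (21 September 2020 – 4 April 2021), so Othek Coast is on daylight time, UTC−09:00.
12:00 Othek Coast + 9h = 21:00 UTC.
1 March 2021 is a Monday, so the first Sunday is March 7 and the third is March 21.
1 November 2021 is a Monday, so the first Friday is November 5.
At the standard offset (UTC−04:30), 21:00 UTC − 4h30m = 16:30 Ardell Standard Time standard time.
Daylight saving runs 21 March – 5 November; the standard-time date in Ardell Standard Time, 1 April 2021, is inside that window, so Ardell Standard Time is at UTC−03:30.
21:00 UTC − 3h30m = 17:30 Ardell Standard Time.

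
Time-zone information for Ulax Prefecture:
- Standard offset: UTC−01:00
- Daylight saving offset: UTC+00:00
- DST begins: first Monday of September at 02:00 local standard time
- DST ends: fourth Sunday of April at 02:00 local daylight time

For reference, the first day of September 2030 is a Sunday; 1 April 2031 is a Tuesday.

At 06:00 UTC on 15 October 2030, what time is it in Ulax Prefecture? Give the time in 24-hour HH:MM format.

1 September 2030 is a Sunday, so the first Monday is September 2.
1 April 2031 is a Tuesday, so the first Sunday is April 6 and the fourth is April 27.
At the standard offset (UTC−01:00), 06:00 UTC − 1h = 05:00 Ulax Prefecture standard time.
The standard-time date in Ulax Prefecture, 15 October 2030, lies within the daylight-saving period (2 September 2030 – 27 April 2031), so Ulax Prefecture is on daylight time, UTC+00:00.
06:00 UTC + 0h = 06:00 local.

06:00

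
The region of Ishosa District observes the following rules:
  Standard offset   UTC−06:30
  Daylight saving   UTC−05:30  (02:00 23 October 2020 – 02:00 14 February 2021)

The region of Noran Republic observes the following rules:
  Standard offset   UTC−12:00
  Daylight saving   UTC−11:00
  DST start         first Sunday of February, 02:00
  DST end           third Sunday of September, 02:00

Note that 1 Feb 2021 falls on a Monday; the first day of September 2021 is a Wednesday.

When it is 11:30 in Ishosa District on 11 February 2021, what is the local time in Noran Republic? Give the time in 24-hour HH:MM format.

11 February 2021 lies within the daylight-saving period (23 October 2020 – 14 February 2021), so Ishosa District is on daylight time, UTC−05:30.
11:30 Ishosa District + 5h30m = 17:00 UTC.
1 February 2021 is a Monday, so the first Sunday is February 7.
1 September 2021 is a Wednesday, so the first Sunday is September 5 and the third is September 19.
At the standard offset (UTC−12:00), 17:00 UTC − 12h = 05:00 Noran Republic standard time.
The standard-time date in Noran Republic, 11 February 2021, lies within the daylight-saving period (7 February – 19 September), so Noran Republic is on daylight time, UTC−11:00.
17:00 UTC − 11h = 06:00 Noran Republic.

06:00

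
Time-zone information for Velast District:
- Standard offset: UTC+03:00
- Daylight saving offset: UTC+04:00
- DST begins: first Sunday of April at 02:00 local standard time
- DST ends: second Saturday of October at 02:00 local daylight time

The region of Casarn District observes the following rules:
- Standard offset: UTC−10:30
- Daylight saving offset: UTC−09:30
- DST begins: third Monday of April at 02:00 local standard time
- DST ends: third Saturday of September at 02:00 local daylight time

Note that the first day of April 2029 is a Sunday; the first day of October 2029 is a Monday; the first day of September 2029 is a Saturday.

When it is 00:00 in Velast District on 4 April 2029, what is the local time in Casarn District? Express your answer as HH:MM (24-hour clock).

09:30

1 April 2029 is a Sunday, so the first Sunday is April 1.
1 October 2029 is a Monday, so the first Saturday is October 6 and the second is October 13.
Daylight saving runs 1 April – 13 October; 4 April 2029 is inside that window, so Velast District is at UTC+04:00.
00:00 Velast District − 4h = 20:00 UTC (rolling into the previous day, 3 April 2029).
1 April 2029 is a Sunday, so the first Monday is April 2 and the third is April 16.
1 September 2029 is a Saturday, so the first Saturday is September 1 and the third is September 15.
At the standard offset (UTC−10:30), 20:00 UTC − 10h30m = 09:30 Casarn District standard time.
The standard-time date in Casarn District, 3 April 2029, does not fall between 16 April and 15 September, so daylight saving is not in effect and Casarn District is at UTC−10:30.
20:00 UTC − 10h30m = 09:30 Casarn District.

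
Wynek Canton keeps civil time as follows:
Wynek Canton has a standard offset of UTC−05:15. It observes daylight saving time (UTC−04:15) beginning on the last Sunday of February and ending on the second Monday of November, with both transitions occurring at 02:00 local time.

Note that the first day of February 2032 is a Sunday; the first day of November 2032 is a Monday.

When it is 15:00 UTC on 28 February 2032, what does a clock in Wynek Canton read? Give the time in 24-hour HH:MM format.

09:45

1 February 2032 is a Sunday, so Sundays fall on 1, 8, 15, 22, 29; the last is February 29.
1 November 2032 is a Monday, so the first Monday is November 1 and the second is November 8.
At the standard offset (UTC−05:15), 15:00 UTC − 5h15m = 09:45 Wynek Canton standard time.
Daylight saving runs 29 February – 8 November; the standard-time date in Wynek Canton, 28 February 2032, is outside that window, so Wynek Canton is on standard time at UTC−05:15.
15:00 UTC − 5h15m = 09:45 local.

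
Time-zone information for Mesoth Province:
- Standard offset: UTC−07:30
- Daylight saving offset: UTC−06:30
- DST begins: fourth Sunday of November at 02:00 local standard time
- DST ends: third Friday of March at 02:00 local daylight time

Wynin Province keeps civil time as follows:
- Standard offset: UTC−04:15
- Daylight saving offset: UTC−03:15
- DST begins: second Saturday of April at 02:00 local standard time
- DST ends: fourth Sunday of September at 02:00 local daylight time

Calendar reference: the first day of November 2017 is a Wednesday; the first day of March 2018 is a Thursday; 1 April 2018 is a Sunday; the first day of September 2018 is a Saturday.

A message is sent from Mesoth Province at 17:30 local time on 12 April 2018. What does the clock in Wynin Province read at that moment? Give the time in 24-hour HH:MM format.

20:45

1 November 2017 is a Wednesday, so the first Sunday is November 5 and the fourth is November 26.
1 March 2018 is a Thursday, so the first Friday is March 2 and the third is March 16.
12 April 2018 is outside the daylight-saving period (26 November 2017 – 16 March 2018), so Mesoth Province is on standard time, UTC−07:30.
17:30 Mesoth Province + 7h30m = 01:00 UTC (rolling into the next day, 13 April 2018).
1 April 2018 is a Sunday, so the first Saturday is April 7 and the second is April 14.
1 September 2018 is a Saturday, so the first Sunday is September 2 and the fourth is September 23.
At the standard offset (UTC−04:15), 01:00 UTC − 4h15m = 20:45 Wynin Province standard time (rolling into the previous day, 12 April 2018).
The standard-time date in Wynin Province, 12 April 2018, does not fall between 14 April and 23 September, so daylight saving is not in effect and Wynin Province is at UTC−04:15.
01:00 UTC − 4h15m = 20:45 Wynin Province (rolling into the previous day, 12 April 2018).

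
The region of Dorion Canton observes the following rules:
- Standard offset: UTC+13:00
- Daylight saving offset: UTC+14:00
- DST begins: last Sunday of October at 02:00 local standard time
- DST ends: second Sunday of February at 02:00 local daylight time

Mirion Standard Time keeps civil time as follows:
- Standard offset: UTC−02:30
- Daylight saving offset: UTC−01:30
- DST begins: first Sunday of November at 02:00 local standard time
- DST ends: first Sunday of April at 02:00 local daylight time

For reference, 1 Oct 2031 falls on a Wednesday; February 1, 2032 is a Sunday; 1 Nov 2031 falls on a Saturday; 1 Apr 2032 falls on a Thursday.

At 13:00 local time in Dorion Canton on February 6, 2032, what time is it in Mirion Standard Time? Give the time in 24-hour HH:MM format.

21:30

1 October 2031 is a Wednesday, so Sundays fall on 5, 12, 19, 26; the last is October 26.
1 February 2032 is a Sunday, so the first Sunday is February 1 and the second is February 8.
February 6, 2032 lies within the daylight-saving period (26 October 2031 – 8 February 2032), so Dorion Canton is on daylight time, UTC+14:00.
13:00 Dorion Canton − 14h = 23:00 UTC (rolling into the previous day, 5 February 2032).
1 November 2031 is a Saturday, so the first Sunday is November 2.
1 April 2032 is a Thursday, so the first Sunday is April 4.
At the standard offset (UTC−02:30), 23:00 UTC − 2h30m = 20:30 Mirion Standard Time standard time.
Daylight saving runs 2 November 2031 – 4 April 2032; the standard-time date in Mirion Standard Time, February 5, 2032, is inside that window, so Mirion Standard Time is at UTC−01:30.
23:00 UTC − 1h30m = 21:30 Mirion Standard Time.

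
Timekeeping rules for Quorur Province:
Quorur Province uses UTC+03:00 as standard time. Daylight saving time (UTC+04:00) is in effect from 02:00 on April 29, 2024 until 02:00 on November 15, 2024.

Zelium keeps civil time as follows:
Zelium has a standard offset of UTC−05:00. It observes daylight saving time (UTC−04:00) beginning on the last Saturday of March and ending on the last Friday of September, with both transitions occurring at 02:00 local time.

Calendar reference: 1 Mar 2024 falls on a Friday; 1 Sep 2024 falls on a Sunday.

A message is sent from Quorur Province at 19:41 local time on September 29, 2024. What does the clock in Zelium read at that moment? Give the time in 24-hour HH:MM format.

10:41

September 29, 2024 falls between 29 April and 15 November, so daylight saving is in effect and Quorur Province is at UTC+04:00.
19:41 Quorur Province − 4h = 15:41 UTC.
1 March 2024 is a Friday, so Saturdays fall on 2, 9, 16, 23, 30; the last is March 30.
1 September 2024 is a Sunday, so Fridays fall on 6, 13, 20, 27; the last is September 27.
At the standard offset (UTC−05:00), 15:41 UTC − 5h = 10:41 Zelium standard time.
Daylight saving runs 30 March – 27 September; the standard-time date in Zelium, September 29, 2024, is outside that window, so Zelium is on standard time at UTC−05:00.
15:41 UTC − 5h = 10:41 Zelium.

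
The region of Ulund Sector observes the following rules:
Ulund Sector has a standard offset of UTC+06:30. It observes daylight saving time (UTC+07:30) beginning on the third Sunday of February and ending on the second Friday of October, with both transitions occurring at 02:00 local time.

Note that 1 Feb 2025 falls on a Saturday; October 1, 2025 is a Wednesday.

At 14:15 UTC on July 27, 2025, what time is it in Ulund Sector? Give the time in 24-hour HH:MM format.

1 February 2025 is a Saturday, so the first Sunday is February 2 and the third is February 16.
1 October 2025 is a Wednesday, so the first Friday is October 3 and the second is October 10.
At the standard offset (UTC+06:30), 14:15 UTC + 6h30m = 20:45 Ulund Sector standard time.
Daylight saving runs 16 February – 10 October; the standard-time date in Ulund Sector, July 27, 2025, is inside that window, so Ulund Sector is at UTC+07:30.
14:15 UTC + 7h30m = 21:45 local.

21:45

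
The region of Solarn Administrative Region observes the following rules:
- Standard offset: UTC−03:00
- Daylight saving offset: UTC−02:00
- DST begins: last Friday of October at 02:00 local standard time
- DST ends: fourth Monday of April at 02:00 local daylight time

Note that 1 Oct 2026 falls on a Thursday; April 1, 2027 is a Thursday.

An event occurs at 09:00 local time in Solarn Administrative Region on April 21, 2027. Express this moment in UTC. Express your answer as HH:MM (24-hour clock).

11:00

1 October 2026 is a Thursday, so Fridays fall on 2, 9, 16, 23, 30; the last is October 30.
1 April 2027 is a Thursday, so the first Monday is April 5 and the fourth is April 26.
Daylight saving runs 30 October 2026 – 26 April 2027; April 21, 2027 is inside that window, so Solarn Administrative Region is at UTC−02:00.
09:00 local + 2h = 11:00 UTC.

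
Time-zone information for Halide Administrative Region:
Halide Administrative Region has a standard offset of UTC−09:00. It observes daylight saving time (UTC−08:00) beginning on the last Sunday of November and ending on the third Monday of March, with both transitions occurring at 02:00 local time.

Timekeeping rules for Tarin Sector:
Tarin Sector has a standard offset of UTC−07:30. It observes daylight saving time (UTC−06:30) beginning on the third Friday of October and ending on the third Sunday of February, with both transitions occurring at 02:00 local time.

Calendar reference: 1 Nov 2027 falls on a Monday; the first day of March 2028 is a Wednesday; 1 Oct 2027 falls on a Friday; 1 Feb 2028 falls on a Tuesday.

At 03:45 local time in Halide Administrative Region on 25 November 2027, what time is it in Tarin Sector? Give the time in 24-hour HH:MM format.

06:15

1 November 2027 is a Monday, so Sundays fall on 7, 14, 21, 28; the last is November 28.
1 March 2028 is a Wednesday, so the first Monday is March 6 and the third is March 20.
25 November 2027 does not fall between 28 November 2027 and 20 March 2028, so daylight saving is not in effect and Halide Administrative Region is at UTC−09:00.
03:45 Halide Administrative Region + 9h = 12:45 UTC.
1 October 2027 is a Friday, so the first Friday is October 1 and the third is October 15.
1 February 2028 is a Tuesday, so the first Sunday is February 6 and the third is February 20.
At the standard offset (UTC−07:30), 12:45 UTC − 7h30m = 05:15 Tarin Sector standard time.
Daylight saving runs 15 October 2027 – 20 February 2028; the standard-time date in Tarin Sector, 25 November 2027, is inside that window, so Tarin Sector is at UTC−06:30.
12:45 UTC − 6h30m = 06:15 Tarin Sector.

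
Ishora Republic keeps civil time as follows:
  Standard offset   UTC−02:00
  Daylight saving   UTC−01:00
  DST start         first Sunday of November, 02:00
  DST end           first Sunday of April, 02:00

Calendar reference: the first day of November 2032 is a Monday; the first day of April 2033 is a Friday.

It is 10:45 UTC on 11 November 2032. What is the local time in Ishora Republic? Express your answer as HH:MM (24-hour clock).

09:45

1 November 2032 is a Monday, so the first Sunday is November 7.
1 April 2033 is a Friday, so the first Sunday is April 3.
At the standard offset (UTC−02:00), 10:45 UTC − 2h = 08:45 Ishora Republic standard time.
The standard-time date in Ishora Republic, 11 November 2032, lies within the daylight-saving period (7 November 2032 – 3 April 2033), so Ishora Republic is on daylight time, UTC−01:00.
10:45 UTC − 1h = 09:45 local.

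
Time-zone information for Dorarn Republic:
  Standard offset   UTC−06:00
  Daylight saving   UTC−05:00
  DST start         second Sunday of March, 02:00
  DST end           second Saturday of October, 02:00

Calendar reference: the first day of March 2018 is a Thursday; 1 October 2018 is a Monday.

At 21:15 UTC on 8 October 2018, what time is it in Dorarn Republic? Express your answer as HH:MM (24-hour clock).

16:15

1 March 2018 is a Thursday, so the first Sunday is March 4 and the second is March 11.
1 October 2018 is a Monday, so the first Saturday is October 6 and the second is October 13.
At the standard offset (UTC−06:00), 21:15 UTC − 6h = 15:15 Dorarn Republic standard time.
The standard-time date in Dorarn Republic, 8 October 2018, lies within the daylight-saving period (11 March – 13 October), so Dorarn Republic is on daylight time, UTC−05:00.
21:15 UTC − 5h = 16:15 local.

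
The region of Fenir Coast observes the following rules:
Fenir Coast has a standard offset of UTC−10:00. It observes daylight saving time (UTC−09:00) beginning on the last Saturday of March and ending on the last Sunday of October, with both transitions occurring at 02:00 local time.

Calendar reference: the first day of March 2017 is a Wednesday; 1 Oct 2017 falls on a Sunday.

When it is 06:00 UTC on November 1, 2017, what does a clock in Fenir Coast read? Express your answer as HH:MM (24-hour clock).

1 March 2017 is a Wednesday, so Saturdays fall on 4, 11, 18, 25; the last is March 25.
1 October 2017 is a Sunday, so Sundays fall on 1, 8, 15, 22, 29; the last is October 29.
At the standard offset (UTC−10:00), 06:00 UTC − 10h = 20:00 Fenir Coast standard time (rolling into the previous day, 31 October 2017).
The standard-time date in Fenir Coast, October 31, 2017, does not fall between 25 March and 29 October, so daylight saving is not in effect and Fenir Coast is at UTC−10:00.
06:00 UTC − 10h = 20:00 local (rolling into the previous day, 31 October 2017).

20:00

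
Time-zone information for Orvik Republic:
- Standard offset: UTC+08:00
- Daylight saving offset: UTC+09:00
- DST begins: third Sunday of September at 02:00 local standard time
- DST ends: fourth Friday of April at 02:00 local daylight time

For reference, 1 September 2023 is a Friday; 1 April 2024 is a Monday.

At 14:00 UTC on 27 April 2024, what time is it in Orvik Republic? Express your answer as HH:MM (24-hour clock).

22:00

1 September 2023 is a Friday, so the first Sunday is September 3 and the third is September 17.
1 April 2024 is a Monday, so the first Friday is April 5 and the fourth is April 26.
At the standard offset (UTC+08:00), 14:00 UTC + 8h = 22:00 Orvik Republic standard time.
Daylight saving runs 17 September 2023 – 26 April 2024; the standard-time date in Orvik Republic, 27 April 2024, is outside that window, so Orvik Republic is on standard time at UTC+08:00.
14:00 UTC + 8h = 22:00 local.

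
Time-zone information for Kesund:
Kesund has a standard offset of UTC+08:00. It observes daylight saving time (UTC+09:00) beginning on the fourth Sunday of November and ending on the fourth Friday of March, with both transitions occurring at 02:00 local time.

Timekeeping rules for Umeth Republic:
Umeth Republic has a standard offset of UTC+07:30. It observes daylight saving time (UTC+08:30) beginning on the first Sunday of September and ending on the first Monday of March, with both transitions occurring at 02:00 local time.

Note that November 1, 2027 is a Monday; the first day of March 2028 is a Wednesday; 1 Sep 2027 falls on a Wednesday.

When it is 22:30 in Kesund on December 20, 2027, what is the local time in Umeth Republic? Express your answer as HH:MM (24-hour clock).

1 November 2027 is a Monday, so the first Sunday is November 7 and the fourth is November 28.
1 March 2028 is a Wednesday, so the first Friday is March 3 and the fourth is March 24.
December 20, 2027 lies within the daylight-saving period (28 November 2027 – 24 March 2028), so Kesund is on daylight time, UTC+09:00.
22:30 Kesund − 9h = 13:30 UTC.
1 September 2027 is a Wednesday, so the first Sunday is September 5.
1 March 2028 is a Wednesday, so the first Monday is March 6.
At the standard offset (UTC+07:30), 13:30 UTC + 7h30m = 21:00 Umeth Republic standard time.
The standard-time date in Umeth Republic, December 20, 2027, lies within the daylight-saving period (5 September 2027 – 6 March 2028), so Umeth Republic is on daylight time, UTC+08:30.
13:30 UTC + 8h30m = 22:00 Umeth Republic.

22:00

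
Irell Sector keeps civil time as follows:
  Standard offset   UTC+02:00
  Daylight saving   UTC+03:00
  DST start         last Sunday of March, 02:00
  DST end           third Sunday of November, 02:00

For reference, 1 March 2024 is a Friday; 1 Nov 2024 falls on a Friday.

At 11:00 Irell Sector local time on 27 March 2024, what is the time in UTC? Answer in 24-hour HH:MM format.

09:00

1 March 2024 is a Friday, so Sundays fall on 3, 10, 17, 24, 31; the last is March 31.
1 November 2024 is a Friday, so the first Sunday is November 3 and the third is November 17.
27 March 2024 does not fall between 31 March and 17 November, so daylight saving is not in effect and Irell Sector is at UTC+02:00.
11:00 local − 2h = 09:00 UTC.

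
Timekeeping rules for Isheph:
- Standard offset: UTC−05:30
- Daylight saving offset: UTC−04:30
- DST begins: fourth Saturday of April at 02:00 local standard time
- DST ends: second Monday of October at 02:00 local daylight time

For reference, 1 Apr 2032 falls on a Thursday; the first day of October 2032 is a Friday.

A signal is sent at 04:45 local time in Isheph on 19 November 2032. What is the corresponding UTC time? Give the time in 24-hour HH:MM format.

1 April 2032 is a Thursday, so the first Saturday is April 3 and the fourth is April 24.
1 October 2032 is a Friday, so the first Monday is October 4 and the second is October 11.
Daylight saving runs 24 April – 11 October; 19 November 2032 is outside that window, so Isheph is on standard time at UTC−05:30.
04:45 local + 5h30m = 10:15 UTC.

10:15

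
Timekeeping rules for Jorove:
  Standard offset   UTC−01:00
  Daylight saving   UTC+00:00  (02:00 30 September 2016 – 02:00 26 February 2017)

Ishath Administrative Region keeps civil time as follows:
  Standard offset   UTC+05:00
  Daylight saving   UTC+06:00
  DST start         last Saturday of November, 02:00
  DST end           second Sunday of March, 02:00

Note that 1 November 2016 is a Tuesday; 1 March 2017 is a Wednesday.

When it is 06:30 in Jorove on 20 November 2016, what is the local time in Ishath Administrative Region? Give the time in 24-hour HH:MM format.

20 November 2016 falls between 30 September 2016 and 26 February 2017, so daylight saving is in effect and Jorove is at UTC+00:00.
06:30 Jorove − 0h = 06:30 UTC.
1 November 2016 is a Tuesday, so Saturdays fall on 5, 12, 19, 26; the last is November 26.
1 March 2017 is a Wednesday, so the first Sunday is March 5 and the second is March 12.
At the standard offset (UTC+05:00), 06:30 UTC + 5h = 11:30 Ishath Administrative Region standard time.
Daylight saving runs 26 November 2016 – 12 March 2017; the standard-time date in Ishath Administrative Region, 20 November 2016, is outside that window, so Ishath Administrative Region is on standard time at UTC+05:00.
06:30 UTC + 5h = 11:30 Ishath Administrative Region.

11:30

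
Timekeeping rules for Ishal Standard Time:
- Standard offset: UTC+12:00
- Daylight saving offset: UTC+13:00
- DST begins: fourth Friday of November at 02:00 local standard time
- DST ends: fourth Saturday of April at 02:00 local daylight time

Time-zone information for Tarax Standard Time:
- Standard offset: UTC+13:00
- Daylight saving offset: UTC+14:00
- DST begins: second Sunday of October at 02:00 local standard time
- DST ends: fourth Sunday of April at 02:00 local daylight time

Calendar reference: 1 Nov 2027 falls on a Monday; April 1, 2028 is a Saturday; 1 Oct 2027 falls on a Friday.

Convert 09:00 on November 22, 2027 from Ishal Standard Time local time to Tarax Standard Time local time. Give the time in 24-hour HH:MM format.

11:00

1 November 2027 is a Monday, so the first Friday is November 5 and the fourth is November 26.
1 April 2028 is a Saturday, so the first Saturday is April 1 and the fourth is April 22.
November 22, 2027 is outside the daylight-saving period (26 November 2027 – 22 April 2028), so Ishal Standard Time is on standard time, UTC+12:00.
09:00 Ishal Standard Time − 12h = 21:00 UTC (rolling into the previous day, 21 November 2027).
1 October 2027 is a Friday, so the first Sunday is October 3 and the second is October 10.
1 April 2028 is a Saturday, so the first Sunday is April 2 and the fourth is April 23.
At the standard offset (UTC+13:00), 21:00 UTC + 13h = 10:00 Tarax Standard Time standard time (rolling into the next day, 22 November 2027).
The standard-time date in Tarax Standard Time, November 22, 2027, lies within the daylight-saving period (10 October 2027 – 23 April 2028), so Tarax Standard Time is on daylight time, UTC+14:00.
21:00 UTC + 14h = 11:00 Tarax Standard Time (rolling into the next day, 22 November 2027).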